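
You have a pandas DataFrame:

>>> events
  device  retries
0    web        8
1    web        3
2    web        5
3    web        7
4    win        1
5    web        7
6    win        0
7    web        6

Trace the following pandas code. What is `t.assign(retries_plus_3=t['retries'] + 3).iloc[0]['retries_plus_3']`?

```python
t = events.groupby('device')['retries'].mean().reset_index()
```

group by device, mean of retries:
device
web    6.0
win    0.5
Name: retries, dtype: float64
reset_index():
  device  retries
0    web      6.0
1    win      0.5
add column retries_plus_3 = t['retries'] + 3:
  device  retries  retries_plus_3
0    web      6.0             9.0
1    win      0.5             3.5

9.0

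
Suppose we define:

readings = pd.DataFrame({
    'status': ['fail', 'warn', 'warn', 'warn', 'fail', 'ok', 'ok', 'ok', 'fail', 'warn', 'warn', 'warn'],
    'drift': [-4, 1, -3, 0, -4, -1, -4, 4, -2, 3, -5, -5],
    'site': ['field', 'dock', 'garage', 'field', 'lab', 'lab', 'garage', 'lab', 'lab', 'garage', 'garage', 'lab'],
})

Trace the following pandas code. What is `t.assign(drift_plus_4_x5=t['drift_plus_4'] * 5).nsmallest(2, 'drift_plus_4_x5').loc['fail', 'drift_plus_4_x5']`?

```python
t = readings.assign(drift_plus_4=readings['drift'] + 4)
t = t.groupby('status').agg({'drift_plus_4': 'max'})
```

10

add column drift_plus_4 = readings['drift'] + 4:
   status  drift    site  drift_plus_4
0    fail     -4   field             0
1    warn      1    dock             5
2    warn     -3  garage             1
3    warn      0   field             4
4    fail     -4     lab             0
5      ok     -1     lab             3
6      ok     -4  garage             0
7      ok      4     lab             8
8    fail     -2     lab             2
9    warn      3  garage             7
10   warn     -5  garage            -1
11   warn     -5     lab            -1
group by status, max of drift_plus_4:
        drift_plus_4
status              
fail               2
ok                 8
warn               7
add column drift_plus_4_x5 = t['drift_plus_4'] * 5:
        drift_plus_4  drift_plus_4_x5
status                               
fail               2               10
ok                 8               40
warn               7               35
take 2 rows with smallest drift_plus_4_x5:
        drift_plus_4  drift_plus_4_x5
status                               
fail               2               10
warn               7               35
value at row 'fail', column 'drift_plus_4_x5' → 10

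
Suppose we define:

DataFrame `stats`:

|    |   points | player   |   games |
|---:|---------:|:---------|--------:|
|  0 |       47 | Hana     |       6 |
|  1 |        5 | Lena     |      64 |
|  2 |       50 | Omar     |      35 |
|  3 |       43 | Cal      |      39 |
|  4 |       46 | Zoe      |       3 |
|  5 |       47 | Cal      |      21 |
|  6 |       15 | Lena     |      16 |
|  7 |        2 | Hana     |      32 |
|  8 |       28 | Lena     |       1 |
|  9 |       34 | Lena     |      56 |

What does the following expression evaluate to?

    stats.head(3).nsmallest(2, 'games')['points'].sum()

97

take first 3 rows:
   points player  games
0      47   Hana      6
1       5   Lena     64
2      50   Omar     35
take 2 rows with smallest games:
   points player  games
0      47   Hana      6
2      50   Omar     35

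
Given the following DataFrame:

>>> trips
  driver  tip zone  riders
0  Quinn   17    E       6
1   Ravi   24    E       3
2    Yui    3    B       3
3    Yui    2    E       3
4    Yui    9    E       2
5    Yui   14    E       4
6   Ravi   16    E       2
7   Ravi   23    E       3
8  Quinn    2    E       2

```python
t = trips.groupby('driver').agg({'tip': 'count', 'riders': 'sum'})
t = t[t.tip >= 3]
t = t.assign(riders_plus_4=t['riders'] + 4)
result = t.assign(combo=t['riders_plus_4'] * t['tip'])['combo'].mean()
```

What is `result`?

50.0

group by driver: count(tip), sum(riders):
        tip  riders
driver             
Quinn     2       8
Ravi      3       8
Yui       4      12
filter rows where tip >= 3:
        tip  riders
driver             
Ravi      3       8
Yui       4      12
add column riders_plus_4 = t['riders'] + 4:
        tip  riders  riders_plus_4
driver                            
Ravi      3       8             12
Yui       4      12             16
add column combo = t['riders_plus_4'] * t['tip']:
        tip  riders  riders_plus_4  combo
driver                                   
Ravi      3       8             12     36
Yui       4      12             16     64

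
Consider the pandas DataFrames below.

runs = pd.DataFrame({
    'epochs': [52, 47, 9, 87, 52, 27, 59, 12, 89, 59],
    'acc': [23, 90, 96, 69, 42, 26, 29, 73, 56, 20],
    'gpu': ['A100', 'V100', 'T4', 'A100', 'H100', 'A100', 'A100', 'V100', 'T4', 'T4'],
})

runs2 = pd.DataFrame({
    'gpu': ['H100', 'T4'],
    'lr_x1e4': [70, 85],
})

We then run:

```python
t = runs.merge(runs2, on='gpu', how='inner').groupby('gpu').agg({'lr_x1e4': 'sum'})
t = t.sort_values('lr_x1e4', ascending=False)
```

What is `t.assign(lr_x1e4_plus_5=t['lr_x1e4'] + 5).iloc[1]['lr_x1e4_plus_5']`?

merge on 'gpu' (how='inner') → 4 rows:
   epochs  acc   gpu  lr_x1e4
0       9   96    T4       85
1      52   42  H100       70
2      89   56    T4       85
3      59   20    T4       85
group by gpu, sum of lr_x1e4:
      lr_x1e4
gpu          
H100       70
T4        255
sort by lr_x1e4 descending:
      lr_x1e4
gpu          
T4        255
H100       70
add column lr_x1e4_plus_5 = t['lr_x1e4'] + 5:
      lr_x1e4  lr_x1e4_plus_5
gpu                          
T4        255             260
H100       70              75

75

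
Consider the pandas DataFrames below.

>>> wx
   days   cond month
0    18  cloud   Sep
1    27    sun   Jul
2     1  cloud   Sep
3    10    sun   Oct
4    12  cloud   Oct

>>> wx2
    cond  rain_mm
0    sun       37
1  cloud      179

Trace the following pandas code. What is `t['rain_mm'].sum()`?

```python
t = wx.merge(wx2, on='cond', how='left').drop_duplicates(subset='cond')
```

216

merge on 'cond' (how='left') → 5 rows:
   days   cond month  rain_mm
0    18  cloud   Sep      179
1    27    sun   Jul       37
2     1  cloud   Sep      179
3    10    sun   Oct       37
4    12  cloud   Oct      179
drop duplicate cond (keep=first):
   days   cond month  rain_mm
0    18  cloud   Sep      179
1    27    sun   Jul       37
The sum of column 'rain_mm' is 216.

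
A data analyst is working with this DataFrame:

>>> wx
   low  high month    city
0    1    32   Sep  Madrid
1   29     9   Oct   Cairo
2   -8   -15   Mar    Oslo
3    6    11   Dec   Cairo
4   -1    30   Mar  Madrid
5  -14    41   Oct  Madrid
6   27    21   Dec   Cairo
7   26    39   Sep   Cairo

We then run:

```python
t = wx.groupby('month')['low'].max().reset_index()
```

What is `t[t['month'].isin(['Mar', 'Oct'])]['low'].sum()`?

28

group by month, max of low:
month
Dec    27
Mar    -1
Oct    29
Sep    26
Name: low, dtype: int64
reset_index():
  month  low
0   Dec   27
1   Mar   -1
2   Oct   29
3   Sep   26
filter rows where month in ['Mar', 'Oct']:
  month  low
1   Mar   -1
2   Oct   29
The sum of column 'low' is 28.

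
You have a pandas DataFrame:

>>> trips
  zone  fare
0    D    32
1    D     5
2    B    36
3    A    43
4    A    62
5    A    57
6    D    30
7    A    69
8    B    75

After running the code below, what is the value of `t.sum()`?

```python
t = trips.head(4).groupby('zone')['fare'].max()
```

take first 4 rows:
  zone  fare
0    D    32
1    D     5
2    B    36
3    A    43
group by zone, max of fare:
zone
A    43
B    36
D    32
Name: fare, dtype: int64

111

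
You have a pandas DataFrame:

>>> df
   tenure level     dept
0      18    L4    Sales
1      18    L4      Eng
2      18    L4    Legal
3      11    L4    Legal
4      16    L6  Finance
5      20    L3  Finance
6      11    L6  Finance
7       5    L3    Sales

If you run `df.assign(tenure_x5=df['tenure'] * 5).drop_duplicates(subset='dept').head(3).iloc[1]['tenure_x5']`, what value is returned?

90

add column tenure_x5 = df['tenure'] * 5:
   tenure level     dept  tenure_x5
0      18    L4    Sales         90
1      18    L4      Eng         90
2      18    L4    Legal         90
3      11    L4    Legal         55
4      16    L6  Finance         80
5      20    L3  Finance        100
6      11    L6  Finance         55
7       5    L3    Sales         25
drop duplicate dept (keep=first):
   tenure level     dept  tenure_x5
0      18    L4    Sales         90
1      18    L4      Eng         90
2      18    L4    Legal         90
4      16    L6  Finance         80
take first 3 rows:
   tenure level   dept  tenure_x5
0      18    L4  Sales         90
1      18    L4    Eng         90
2      18    L4  Legal         90
Taking the value at position 1, column 'tenure_x5' gives 90.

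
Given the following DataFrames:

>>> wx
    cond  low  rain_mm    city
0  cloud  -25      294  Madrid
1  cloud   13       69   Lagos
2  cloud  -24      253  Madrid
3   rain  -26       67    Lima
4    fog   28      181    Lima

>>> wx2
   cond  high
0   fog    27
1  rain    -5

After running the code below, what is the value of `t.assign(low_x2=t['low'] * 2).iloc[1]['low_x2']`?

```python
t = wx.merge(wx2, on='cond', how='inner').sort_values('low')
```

56

merge on 'cond' (how='inner') → 2 rows:
   cond  low  rain_mm  city  high
0  rain  -26       67  Lima    -5
1   fog   28      181  Lima    27
sort by low:
   cond  low  rain_mm  city  high
0  rain  -26       67  Lima    -5
1   fog   28      181  Lima    27
add column low_x2 = t['low'] * 2:
   cond  low  rain_mm  city  high  low_x2
0  rain  -26       67  Lima    -5     -52
1   fog   28      181  Lima    27      56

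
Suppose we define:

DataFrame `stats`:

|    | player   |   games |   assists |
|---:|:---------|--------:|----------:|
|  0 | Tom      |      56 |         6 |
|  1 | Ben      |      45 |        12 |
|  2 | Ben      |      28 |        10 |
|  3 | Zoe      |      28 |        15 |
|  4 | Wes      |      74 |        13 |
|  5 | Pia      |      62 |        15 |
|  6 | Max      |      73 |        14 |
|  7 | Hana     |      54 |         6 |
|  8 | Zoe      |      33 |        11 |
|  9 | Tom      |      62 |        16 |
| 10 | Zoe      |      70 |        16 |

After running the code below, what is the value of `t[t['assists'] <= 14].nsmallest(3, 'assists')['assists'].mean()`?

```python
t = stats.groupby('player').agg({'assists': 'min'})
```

7.33333333333

group by player, min of assists:
        assists
player         
Ben          10
Hana          6
Max          14
Pia          15
Tom           6
Wes          13
Zoe          11
filter rows where assists <= 14:
        assists
player         
Ben          10
Hana          6
Max          14
Tom           6
Wes          13
Zoe          11
take 3 rows with smallest assists:
        assists
player         
Hana          6
Tom           6
Ben          10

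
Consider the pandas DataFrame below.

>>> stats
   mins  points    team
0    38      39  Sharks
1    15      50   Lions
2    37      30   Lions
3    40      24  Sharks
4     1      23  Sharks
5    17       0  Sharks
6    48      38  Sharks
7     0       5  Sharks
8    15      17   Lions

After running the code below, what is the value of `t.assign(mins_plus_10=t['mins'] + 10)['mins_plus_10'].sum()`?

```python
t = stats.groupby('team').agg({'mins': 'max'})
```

105

group by team, max of mins:
        mins
team        
Lions     37
Sharks    48
add column mins_plus_10 = t['mins'] + 10:
        mins  mins_plus_10
team                      
Lions     37            47
Sharks    48            58
The sum of column 'mins_plus_10' is 105.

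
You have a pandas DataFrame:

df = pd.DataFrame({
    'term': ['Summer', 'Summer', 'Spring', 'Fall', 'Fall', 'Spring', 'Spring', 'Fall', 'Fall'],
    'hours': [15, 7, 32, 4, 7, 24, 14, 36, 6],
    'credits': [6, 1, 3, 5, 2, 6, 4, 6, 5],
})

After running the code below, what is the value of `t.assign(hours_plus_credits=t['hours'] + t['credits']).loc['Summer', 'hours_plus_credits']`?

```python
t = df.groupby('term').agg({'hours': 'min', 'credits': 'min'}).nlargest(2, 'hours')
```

8

group by term: min(hours), min(credits):
        hours  credits
term                  
Fall        4        2
Spring     14        3
Summer      7        1
take 2 rows with largest hours:
        hours  credits
term                  
Spring     14        3
Summer      7        1
add column hours_plus_credits = t['hours'] + t['credits']:
        hours  credits  hours_plus_credits
term                                      
Spring     14        3                  17
Summer      7        1                   8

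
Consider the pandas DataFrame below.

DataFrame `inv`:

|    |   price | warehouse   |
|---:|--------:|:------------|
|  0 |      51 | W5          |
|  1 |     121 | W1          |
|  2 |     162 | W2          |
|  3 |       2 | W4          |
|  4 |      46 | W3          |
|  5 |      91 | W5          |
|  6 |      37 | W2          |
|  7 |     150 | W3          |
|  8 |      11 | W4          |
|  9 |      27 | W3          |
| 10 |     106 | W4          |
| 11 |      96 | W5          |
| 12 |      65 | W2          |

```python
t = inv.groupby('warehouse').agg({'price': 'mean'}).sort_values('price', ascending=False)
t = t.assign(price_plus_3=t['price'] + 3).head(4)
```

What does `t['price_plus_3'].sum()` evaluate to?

group by warehouse, mean of price:
                price
warehouse            
W1         121.000000
W2          88.000000
W3          74.333333
W4          39.666667
W5          79.333333
sort by price descending:
                price
warehouse            
W1         121.000000
W2          88.000000
W5          79.333333
W3          74.333333
W4          39.666667
add column price_plus_3 = t['price'] + 3:
                price  price_plus_3
warehouse                          
W1         121.000000    124.000000
W2          88.000000     91.000000
W5          79.333333     82.333333
W3          74.333333     77.333333
W4          39.666667     42.666667
take first 4 rows:
                price  price_plus_3
warehouse                          
W1         121.000000    124.000000
W2          88.000000     91.000000
W5          79.333333     82.333333
W3          74.333333     77.333333
So sum() = 374.666666667.

374.666666667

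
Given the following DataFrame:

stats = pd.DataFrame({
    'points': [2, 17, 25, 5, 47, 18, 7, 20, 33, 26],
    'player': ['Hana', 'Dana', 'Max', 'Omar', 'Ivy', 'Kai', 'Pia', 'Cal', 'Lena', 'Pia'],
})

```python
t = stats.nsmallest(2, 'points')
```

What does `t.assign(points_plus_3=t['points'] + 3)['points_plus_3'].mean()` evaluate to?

6.5

take 2 rows with smallest points:
   points player
0       2   Hana
3       5   Omar
add column points_plus_3 = t['points'] + 3:
   points player  points_plus_3
0       2   Hana              5
3       5   Omar              8
mean of column 'points_plus_3' → 6.5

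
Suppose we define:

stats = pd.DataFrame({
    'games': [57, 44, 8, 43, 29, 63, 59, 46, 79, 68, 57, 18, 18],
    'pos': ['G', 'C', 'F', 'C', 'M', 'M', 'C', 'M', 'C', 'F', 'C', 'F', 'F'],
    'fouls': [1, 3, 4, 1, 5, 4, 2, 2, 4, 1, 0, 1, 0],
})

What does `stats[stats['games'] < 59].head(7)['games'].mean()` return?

filter rows where games < 59:
    games pos  fouls
0      57   G      1
1      44   C      3
2       8   F      4
3      43   C      1
4      29   M      5
7      46   M      2
10     57   C      0
11     18   F      1
12     18   F      0
take first 7 rows:
    games pos  fouls
0      57   G      1
1      44   C      3
2       8   F      4
3      43   C      1
4      29   M      5
7      46   M      2
10     57   C      0
mean of column 'games' → 40.5714285714

40.5714285714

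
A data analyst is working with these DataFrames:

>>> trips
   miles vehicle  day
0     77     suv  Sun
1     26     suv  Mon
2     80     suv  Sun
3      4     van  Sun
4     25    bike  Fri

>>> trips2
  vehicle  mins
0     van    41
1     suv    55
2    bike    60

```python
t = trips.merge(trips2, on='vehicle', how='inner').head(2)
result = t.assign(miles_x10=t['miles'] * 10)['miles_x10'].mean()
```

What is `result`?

merge on 'vehicle' (how='inner') → 5 rows:
   miles vehicle  day  mins
0     77     suv  Sun    55
1     26     suv  Mon    55
2     80     suv  Sun    55
3      4     van  Sun    41
4     25    bike  Fri    60
take first 2 rows:
   miles vehicle  day  mins
0     77     suv  Sun    55
1     26     suv  Mon    55
add column miles_x10 = t['miles'] * 10:
   miles vehicle  day  mins  miles_x10
0     77     suv  Sun    55        770
1     26     suv  Mon    55        260

515.0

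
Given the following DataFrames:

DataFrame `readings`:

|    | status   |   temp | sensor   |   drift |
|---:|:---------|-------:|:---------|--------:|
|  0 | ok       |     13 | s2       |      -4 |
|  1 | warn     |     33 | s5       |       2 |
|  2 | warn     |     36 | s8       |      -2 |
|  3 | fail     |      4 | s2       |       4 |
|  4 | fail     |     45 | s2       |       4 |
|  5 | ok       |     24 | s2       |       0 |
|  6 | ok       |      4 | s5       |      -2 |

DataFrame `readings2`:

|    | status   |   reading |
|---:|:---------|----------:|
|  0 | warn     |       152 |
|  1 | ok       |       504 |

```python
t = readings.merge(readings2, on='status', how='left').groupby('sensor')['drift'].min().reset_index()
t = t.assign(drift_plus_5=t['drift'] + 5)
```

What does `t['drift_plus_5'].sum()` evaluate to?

merge on 'status' (how='left') → 7 rows:
  status  temp sensor  drift  reading
0     ok    13     s2     -4    504.0
1   warn    33     s5      2    152.0
2   warn    36     s8     -2    152.0
3   fail     4     s2      4      NaN
4   fail    45     s2      4      NaN
5     ok    24     s2      0    504.0
6     ok     4     s5     -2    504.0
group by sensor, min of drift:
sensor
s2   -4
s5   -2
s8   -2
Name: drift, dtype: int64
reset_index():
  sensor  drift
0     s2     -4
1     s5     -2
2     s8     -2
add column drift_plus_5 = t['drift'] + 5:
  sensor  drift  drift_plus_5
0     s2     -4             1
1     s5     -2             3
2     s8     -2             3
Hence 7.

7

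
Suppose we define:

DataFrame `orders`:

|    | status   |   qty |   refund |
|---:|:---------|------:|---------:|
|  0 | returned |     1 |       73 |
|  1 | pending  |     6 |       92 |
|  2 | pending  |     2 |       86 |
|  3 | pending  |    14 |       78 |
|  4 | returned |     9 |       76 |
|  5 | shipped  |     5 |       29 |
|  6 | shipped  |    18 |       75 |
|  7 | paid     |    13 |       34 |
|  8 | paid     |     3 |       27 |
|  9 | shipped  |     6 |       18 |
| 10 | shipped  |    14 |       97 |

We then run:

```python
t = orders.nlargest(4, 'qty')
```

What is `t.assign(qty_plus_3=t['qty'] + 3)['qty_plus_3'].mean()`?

17.75

take 4 rows with largest qty:
     status  qty  refund
6   shipped   18      75
3   pending   14      78
10  shipped   14      97
7      paid   13      34
add column qty_plus_3 = t['qty'] + 3:
     status  qty  refund  qty_plus_3
6   shipped   18      75          21
3   pending   14      78          17
10  shipped   14      97          17
7      paid   13      34          16
The mean of column 'qty_plus_3' is 17.75.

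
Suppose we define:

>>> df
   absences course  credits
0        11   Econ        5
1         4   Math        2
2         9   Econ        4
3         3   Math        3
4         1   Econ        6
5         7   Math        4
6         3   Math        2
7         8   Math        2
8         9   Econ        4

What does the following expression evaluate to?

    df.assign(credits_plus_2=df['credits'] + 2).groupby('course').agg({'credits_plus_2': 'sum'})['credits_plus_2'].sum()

add column credits_plus_2 = df['credits'] + 2:
   absences course  credits  credits_plus_2
0        11   Econ        5               7
1         4   Math        2               4
2         9   Econ        4               6
3         3   Math        3               5
4         1   Econ        6               8
5         7   Math        4               6
6         3   Math        2               4
7         8   Math        2               4
8         9   Econ        4               6
group by course, sum of credits_plus_2:
        credits_plus_2
course                
Econ                27
Math                23

50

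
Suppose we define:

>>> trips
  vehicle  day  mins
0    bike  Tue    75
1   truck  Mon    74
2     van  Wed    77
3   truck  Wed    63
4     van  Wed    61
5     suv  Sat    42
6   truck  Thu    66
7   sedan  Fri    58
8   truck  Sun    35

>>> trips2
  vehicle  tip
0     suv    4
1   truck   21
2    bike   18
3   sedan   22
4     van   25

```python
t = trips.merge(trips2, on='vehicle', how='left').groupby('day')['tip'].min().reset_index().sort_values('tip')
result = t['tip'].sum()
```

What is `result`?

128

merge on 'vehicle' (how='left') → 9 rows:
  vehicle  day  mins  tip
0    bike  Tue    75   18
1   truck  Mon    74   21
2     van  Wed    77   25
3   truck  Wed    63   21
4     van  Wed    61   25
5     suv  Sat    42    4
6   truck  Thu    66   21
7   sedan  Fri    58   22
8   truck  Sun    35   21
group by day, min of tip:
day
Fri    22
Mon    21
Sat     4
Sun    21
Thu    21
Tue    18
Wed    21
Name: tip, dtype: int64
reset_index():
   day  tip
0  Fri   22
1  Mon   21
2  Sat    4
3  Sun   21
4  Thu   21
5  Tue   18
6  Wed   21
sort by tip:
   day  tip
2  Sat    4
5  Tue   18
1  Mon   21
3  Sun   21
4  Thu   21
6  Wed   21
0  Fri   22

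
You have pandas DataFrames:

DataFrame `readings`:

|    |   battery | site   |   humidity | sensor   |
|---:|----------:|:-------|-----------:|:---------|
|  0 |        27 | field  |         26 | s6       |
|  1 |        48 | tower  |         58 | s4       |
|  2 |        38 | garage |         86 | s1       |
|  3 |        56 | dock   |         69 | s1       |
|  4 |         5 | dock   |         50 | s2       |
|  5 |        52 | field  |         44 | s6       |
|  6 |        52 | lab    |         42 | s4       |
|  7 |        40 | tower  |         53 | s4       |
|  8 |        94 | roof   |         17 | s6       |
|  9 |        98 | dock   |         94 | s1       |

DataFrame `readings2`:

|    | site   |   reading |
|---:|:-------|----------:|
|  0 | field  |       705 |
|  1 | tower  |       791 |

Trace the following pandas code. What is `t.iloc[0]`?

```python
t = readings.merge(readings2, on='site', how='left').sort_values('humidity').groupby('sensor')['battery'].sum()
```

merge on 'site' (how='left') → 10 rows:
   battery    site  humidity sensor  reading
0       27   field        26     s6    705.0
1       48   tower        58     s4    791.0
2       38  garage        86     s1      NaN
3       56    dock        69     s1      NaN
4        5    dock        50     s2      NaN
5       52   field        44     s6    705.0
6       52     lab        42     s4      NaN
7       40   tower        53     s4    791.0
8       94    roof        17     s6      NaN
9       98    dock        94     s1      NaN
sort by humidity:
   battery    site  humidity sensor  reading
8       94    roof        17     s6      NaN
0       27   field        26     s6    705.0
6       52     lab        42     s4      NaN
5       52   field        44     s6    705.0
4        5    dock        50     s2      NaN
7       40   tower        53     s4    791.0
1       48   tower        58     s4    791.0
3       56    dock        69     s1      NaN
2       38  garage        86     s1      NaN
9       98    dock        94     s1      NaN
group by sensor, sum of battery:
sensor
s1    192
s2      5
s4    140
s6    173
Name: battery, dtype: int64
Finally, value at position 0 = 192.

192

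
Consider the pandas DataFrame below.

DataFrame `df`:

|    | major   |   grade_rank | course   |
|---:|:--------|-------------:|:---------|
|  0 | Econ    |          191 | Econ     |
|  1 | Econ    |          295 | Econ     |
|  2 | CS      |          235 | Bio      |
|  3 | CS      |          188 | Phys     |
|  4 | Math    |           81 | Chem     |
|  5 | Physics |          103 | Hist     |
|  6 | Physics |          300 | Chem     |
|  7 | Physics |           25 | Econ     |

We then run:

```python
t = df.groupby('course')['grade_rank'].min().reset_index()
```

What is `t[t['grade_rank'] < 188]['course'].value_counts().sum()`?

group by course, min of grade_rank:
course
Bio     235
Chem     81
Econ     25
Hist    103
Phys    188
Name: grade_rank, dtype: int64
reset_index():
  course  grade_rank
0    Bio         235
1   Chem          81
2   Econ          25
3   Hist         103
4   Phys         188
filter rows where grade_rank < 188:
  course  grade_rank
1   Chem          81
2   Econ          25
3   Hist         103
value_counts of course:
course
Chem    1
Econ    1
Hist    1
Name: count, dtype: int64
So sum() = 3.

3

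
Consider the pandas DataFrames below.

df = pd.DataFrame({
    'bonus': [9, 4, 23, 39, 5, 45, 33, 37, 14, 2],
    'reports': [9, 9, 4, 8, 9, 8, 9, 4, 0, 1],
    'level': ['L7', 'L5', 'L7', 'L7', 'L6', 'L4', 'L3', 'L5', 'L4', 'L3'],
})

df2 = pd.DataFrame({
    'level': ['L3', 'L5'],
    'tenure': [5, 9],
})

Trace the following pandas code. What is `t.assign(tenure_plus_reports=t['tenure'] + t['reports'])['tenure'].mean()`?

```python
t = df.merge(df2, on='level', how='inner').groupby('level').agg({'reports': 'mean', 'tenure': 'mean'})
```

merge on 'level' (how='inner') → 4 rows:
   bonus  reports level  tenure
0      4        9    L5       9
1     33        9    L3       5
2     37        4    L5       9
3      2        1    L3       5
group by level: mean(reports), mean(tenure):
       reports  tenure
level                 
L3         5.0     5.0
L5         6.5     9.0
add column tenure_plus_reports = t['tenure'] + t['reports']:
       reports  tenure  tenure_plus_reports
level                                      
L3         5.0     5.0                 10.0
L5         6.5     9.0                 15.5
The mean of column 'tenure' is 7.0.

7.0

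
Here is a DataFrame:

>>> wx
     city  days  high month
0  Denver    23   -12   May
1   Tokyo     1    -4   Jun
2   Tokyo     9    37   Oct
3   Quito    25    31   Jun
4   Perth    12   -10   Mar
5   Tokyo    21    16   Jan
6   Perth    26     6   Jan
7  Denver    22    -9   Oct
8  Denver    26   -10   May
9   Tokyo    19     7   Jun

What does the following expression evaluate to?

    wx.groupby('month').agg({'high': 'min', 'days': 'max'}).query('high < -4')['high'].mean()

-10.3333333333

group by month: min(high), max(days):
       high  days
month            
Jan       6    26
Jun      -4    25
Mar     -10    12
May     -12    26
Oct      -9    22
filter rows where high < -4:
       high  days
month            
Mar     -10    12
May     -12    26
Oct      -9    22
The mean of column 'high' is -10.3333333333.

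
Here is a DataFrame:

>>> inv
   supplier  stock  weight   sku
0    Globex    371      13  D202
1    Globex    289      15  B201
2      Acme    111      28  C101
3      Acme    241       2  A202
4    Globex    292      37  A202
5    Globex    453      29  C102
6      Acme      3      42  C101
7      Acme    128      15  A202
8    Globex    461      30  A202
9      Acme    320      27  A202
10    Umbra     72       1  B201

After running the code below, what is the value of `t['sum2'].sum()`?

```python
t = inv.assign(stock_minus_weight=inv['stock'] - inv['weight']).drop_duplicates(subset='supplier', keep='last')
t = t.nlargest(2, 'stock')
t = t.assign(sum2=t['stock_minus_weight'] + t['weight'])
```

add column stock_minus_weight = inv['stock'] - inv['weight']:
   supplier  stock  weight   sku  stock_minus_weight
0    Globex    371      13  D202                 358
1    Globex    289      15  B201                 274
2      Acme    111      28  C101                  83
3      Acme    241       2  A202                 239
4    Globex    292      37  A202                 255
5    Globex    453      29  C102                 424
6      Acme      3      42  C101                 -39
7      Acme    128      15  A202                 113
8    Globex    461      30  A202                 431
9      Acme    320      27  A202                 293
10    Umbra     72       1  B201                  71
drop duplicate supplier (keep=last):
   supplier  stock  weight   sku  stock_minus_weight
8    Globex    461      30  A202                 431
9      Acme    320      27  A202                 293
10    Umbra     72       1  B201                  71
take 2 rows with largest stock:
  supplier  stock  weight   sku  stock_minus_weight
8   Globex    461      30  A202                 431
9     Acme    320      27  A202                 293
add column sum2 = t['stock_minus_weight'] + t['weight']:
  supplier  stock  weight   sku  stock_minus_weight  sum2
8   Globex    461      30  A202                 431   461
9     Acme    320      27  A202                 293   320
Taking the sum of column 'sum2' gives 781.

781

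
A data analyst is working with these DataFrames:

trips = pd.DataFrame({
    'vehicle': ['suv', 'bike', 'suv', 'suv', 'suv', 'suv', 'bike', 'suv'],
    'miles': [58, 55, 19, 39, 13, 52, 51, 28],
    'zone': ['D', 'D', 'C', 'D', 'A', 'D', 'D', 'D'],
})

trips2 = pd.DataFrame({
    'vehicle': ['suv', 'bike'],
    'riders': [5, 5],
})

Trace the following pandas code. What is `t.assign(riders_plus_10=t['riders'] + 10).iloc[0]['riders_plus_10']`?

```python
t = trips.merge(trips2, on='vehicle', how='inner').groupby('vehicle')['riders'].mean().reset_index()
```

15.0

merge on 'vehicle' (how='inner') → 8 rows:
  vehicle  miles zone  riders
0     suv     58    D       5
1    bike     55    D       5
2     suv     19    C       5
3     suv     39    D       5
4     suv     13    A       5
5     suv     52    D       5
6    bike     51    D       5
7     suv     28    D       5
group by vehicle, mean of riders:
vehicle
bike    5.0
suv     5.0
Name: riders, dtype: float64
reset_index():
  vehicle  riders
0    bike     5.0
1     suv     5.0
add column riders_plus_10 = t['riders'] + 10:
  vehicle  riders  riders_plus_10
0    bike     5.0            15.0
1     suv     5.0            15.0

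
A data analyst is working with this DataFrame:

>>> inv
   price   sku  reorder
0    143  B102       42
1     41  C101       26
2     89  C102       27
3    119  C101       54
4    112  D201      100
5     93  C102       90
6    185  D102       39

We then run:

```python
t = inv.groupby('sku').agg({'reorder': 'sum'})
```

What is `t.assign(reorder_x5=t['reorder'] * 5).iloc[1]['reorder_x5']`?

400

group by sku, sum of reorder:
      reorder
sku          
B102       42
C101       80
C102      117
D102       39
D201      100
add column reorder_x5 = t['reorder'] * 5:
      reorder  reorder_x5
sku                      
B102       42         210
C101       80         400
C102      117         585
D102       39         195
D201      100         500
So iloc[1]['reorder_x5'] = 400.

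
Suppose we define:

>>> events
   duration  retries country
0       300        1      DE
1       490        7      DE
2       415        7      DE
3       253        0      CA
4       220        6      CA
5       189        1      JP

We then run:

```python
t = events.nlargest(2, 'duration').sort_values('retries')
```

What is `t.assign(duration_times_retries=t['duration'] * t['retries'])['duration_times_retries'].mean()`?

3167.5

take 2 rows with largest duration:
   duration  retries country
1       490        7      DE
2       415        7      DE
sort by retries:
   duration  retries country
1       490        7      DE
2       415        7      DE
add column duration_times_retries = t['duration'] * t['retries']:
   duration  retries country  duration_times_retries
1       490        7      DE                    3430
2       415        7      DE                    2905
Then the mean of column 'duration_times_retries': 3167.5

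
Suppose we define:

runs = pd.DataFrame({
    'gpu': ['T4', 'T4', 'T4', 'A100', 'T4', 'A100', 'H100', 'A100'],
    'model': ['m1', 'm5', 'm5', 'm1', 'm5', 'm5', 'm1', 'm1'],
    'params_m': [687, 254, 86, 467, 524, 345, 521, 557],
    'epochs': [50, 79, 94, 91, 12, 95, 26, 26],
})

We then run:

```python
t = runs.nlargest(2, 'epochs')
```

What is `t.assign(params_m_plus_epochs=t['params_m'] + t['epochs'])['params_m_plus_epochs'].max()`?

take 2 rows with largest epochs:
    gpu model  params_m  epochs
5  A100    m5       345      95
2    T4    m5        86      94
add column params_m_plus_epochs = t['params_m'] + t['epochs']:
    gpu model  params_m  epochs  params_m_plus_epochs
5  A100    m5       345      95                   440
2    T4    m5        86      94                   180
The max of column 'params_m_plus_epochs' is 440.

440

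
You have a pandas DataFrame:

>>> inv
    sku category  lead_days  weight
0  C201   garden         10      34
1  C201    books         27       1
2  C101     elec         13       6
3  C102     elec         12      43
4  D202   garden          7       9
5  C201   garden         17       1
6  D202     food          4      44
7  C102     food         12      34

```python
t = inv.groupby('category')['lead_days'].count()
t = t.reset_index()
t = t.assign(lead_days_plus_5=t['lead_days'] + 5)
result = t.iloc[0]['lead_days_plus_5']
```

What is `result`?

6

group by category, count of lead_days:
category
books     1
elec      2
food      2
garden    3
Name: lead_days, dtype: int64
reset_index():
  category  lead_days
0    books          1
1     elec          2
2     food          2
3   garden          3
add column lead_days_plus_5 = t['lead_days'] + 5:
  category  lead_days  lead_days_plus_5
0    books          1                 6
1     elec          2                 7
2     food          2                 7
3   garden          3                 8
value at position 0, column 'lead_days_plus_5' → 6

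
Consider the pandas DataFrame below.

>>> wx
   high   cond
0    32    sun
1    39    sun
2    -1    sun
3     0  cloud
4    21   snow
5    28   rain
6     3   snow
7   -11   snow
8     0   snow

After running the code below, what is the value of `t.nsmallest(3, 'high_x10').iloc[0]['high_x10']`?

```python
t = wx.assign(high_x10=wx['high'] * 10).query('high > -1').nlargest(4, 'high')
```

210

add column high_x10 = wx['high'] * 10:
   high   cond  high_x10
0    32    sun       320
1    39    sun       390
2    -1    sun       -10
3     0  cloud         0
4    21   snow       210
5    28   rain       280
6     3   snow        30
7   -11   snow      -110
8     0   snow         0
filter rows where high > -1:
   high   cond  high_x10
0    32    sun       320
1    39    sun       390
3     0  cloud         0
4    21   snow       210
5    28   rain       280
6     3   snow        30
8     0   snow         0
take 4 rows with largest high:
   high  cond  high_x10
1    39   sun       390
0    32   sun       320
5    28  rain       280
4    21  snow       210
take 3 rows with smallest high_x10:
   high  cond  high_x10
4    21  snow       210
5    28  rain       280
0    32   sun       320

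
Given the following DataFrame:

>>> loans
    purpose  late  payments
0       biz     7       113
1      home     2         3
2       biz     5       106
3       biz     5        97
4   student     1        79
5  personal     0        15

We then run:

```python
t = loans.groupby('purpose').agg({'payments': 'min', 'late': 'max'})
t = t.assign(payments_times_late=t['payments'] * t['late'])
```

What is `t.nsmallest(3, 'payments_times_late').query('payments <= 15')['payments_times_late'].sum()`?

group by purpose: min(payments), max(late):
          payments  late
purpose                 
biz             97     7
home             3     2
personal        15     0
student         79     1
add column payments_times_late = t['payments'] * t['late']:
          payments  late  payments_times_late
purpose                                      
biz             97     7                  679
home             3     2                    6
personal        15     0                    0
student         79     1                   79
take 3 rows with smallest payments_times_late:
          payments  late  payments_times_late
purpose                                      
personal        15     0                    0
home             3     2                    6
student         79     1                   79
filter rows where payments <= 15:
          payments  late  payments_times_late
purpose                                      
personal        15     0                    0
home             3     2                    6
Reading off the sum of column 'payments_times_late', we get 6.

6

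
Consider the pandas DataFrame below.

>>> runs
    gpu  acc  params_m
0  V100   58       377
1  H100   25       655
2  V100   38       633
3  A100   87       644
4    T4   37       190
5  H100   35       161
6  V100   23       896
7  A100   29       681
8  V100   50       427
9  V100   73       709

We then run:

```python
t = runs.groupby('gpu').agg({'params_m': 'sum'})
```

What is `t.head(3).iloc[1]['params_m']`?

group by gpu, sum of params_m:
      params_m
gpu           
A100      1325
H100       816
T4         190
V100      3042
take first 3 rows:
      params_m
gpu           
A100      1325
H100       816
T4         190
Hence 816.

816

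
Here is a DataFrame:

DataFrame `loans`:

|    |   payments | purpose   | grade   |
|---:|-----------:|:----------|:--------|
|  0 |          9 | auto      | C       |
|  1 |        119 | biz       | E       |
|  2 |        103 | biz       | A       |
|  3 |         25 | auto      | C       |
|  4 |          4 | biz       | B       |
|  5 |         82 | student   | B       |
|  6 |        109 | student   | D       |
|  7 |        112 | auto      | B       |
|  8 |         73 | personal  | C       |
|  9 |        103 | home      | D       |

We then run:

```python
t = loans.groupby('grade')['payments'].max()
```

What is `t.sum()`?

516

group by grade, max of payments:
grade
A    103
B    112
C     73
D    109
E    119
Name: payments, dtype: int64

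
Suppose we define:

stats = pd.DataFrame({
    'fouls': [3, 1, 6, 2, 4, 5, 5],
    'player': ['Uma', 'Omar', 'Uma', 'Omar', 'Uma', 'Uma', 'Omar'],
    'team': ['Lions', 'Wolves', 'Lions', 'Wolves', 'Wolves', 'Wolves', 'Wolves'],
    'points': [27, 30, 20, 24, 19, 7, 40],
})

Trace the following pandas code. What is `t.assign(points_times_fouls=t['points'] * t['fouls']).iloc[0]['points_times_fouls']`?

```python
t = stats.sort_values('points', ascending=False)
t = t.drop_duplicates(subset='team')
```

sort by points descending:
   fouls player    team  points
6      5   Omar  Wolves      40
1      1   Omar  Wolves      30
0      3    Uma   Lions      27
3      2   Omar  Wolves      24
2      6    Uma   Lions      20
4      4    Uma  Wolves      19
5      5    Uma  Wolves       7
drop duplicate team (keep=first):
   fouls player    team  points
6      5   Omar  Wolves      40
0      3    Uma   Lions      27
add column points_times_fouls = t['points'] * t['fouls']:
   fouls player    team  points  points_times_fouls
6      5   Omar  Wolves      40                 200
0      3    Uma   Lions      27                  81
Taking the value at position 0, column 'points_times_fouls' gives 200.

200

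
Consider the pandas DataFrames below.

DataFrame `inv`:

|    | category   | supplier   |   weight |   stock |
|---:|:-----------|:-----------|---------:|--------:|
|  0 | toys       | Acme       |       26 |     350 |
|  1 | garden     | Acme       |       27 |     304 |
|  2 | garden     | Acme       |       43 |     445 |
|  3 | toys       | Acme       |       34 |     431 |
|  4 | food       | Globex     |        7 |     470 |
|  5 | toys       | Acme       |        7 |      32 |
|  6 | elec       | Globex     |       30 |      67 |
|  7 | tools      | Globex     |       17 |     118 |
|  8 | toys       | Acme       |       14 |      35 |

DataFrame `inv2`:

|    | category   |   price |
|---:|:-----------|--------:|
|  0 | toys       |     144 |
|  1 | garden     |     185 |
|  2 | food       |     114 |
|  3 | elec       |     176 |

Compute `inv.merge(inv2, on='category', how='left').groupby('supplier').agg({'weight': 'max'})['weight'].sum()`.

73

merge on 'category' (how='left') → 9 rows:
  category supplier  weight  stock  price
0     toys     Acme      26    350  144.0
1   garden     Acme      27    304  185.0
2   garden     Acme      43    445  185.0
3     toys     Acme      34    431  144.0
4     food   Globex       7    470  114.0
5     toys     Acme       7     32  144.0
6     elec   Globex      30     67  176.0
7    tools   Globex      17    118    NaN
8     toys     Acme      14     35  144.0
group by supplier, max of weight:
          weight
supplier        
Acme          43
Globex        30
So sum() = 73.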